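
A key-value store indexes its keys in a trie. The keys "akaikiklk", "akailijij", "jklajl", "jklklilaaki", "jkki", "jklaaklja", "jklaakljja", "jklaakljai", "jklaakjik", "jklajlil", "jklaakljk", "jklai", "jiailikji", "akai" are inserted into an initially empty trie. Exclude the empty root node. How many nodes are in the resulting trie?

For each word, the new-node count is its length minus the longest prefix already in the trie:
  "akaikiklk" → 9 new (a, k, a, i, k, i, k, l, k)
  "akailijij" → prefix "akai" already present; 5 new (l, i, j, i, j)
  "jklajl" → 6 new (j, k, l, a, j, l)
  "jklklilaaki" → prefix "jkl" already present; 8 new (k, l, i, l, a, a, k, i)
  "jkki" → prefix "jk" already present; 2 new (k, i)
  "jklaaklja" → prefix "jkla" already present; 5 new (a, k, l, j, a)
  "jklaakljja" → prefix "jklaaklj" already present; 2 new (j, a)
  "jklaakljai" → prefix "jklaaklja" already present; 1 new (i)
  "jklaakjik" → prefix "jklaak" already present; 3 new (j, i, k)
  "jklajlil" → prefix "jklajl" already present; 2 new (i, l)
  "jklaakljk" → prefix "jklaaklj" already present; 1 new (k)
  "jklai" → prefix "jkla" already present; 1 new (i)
  "jiailikji" → prefix "j" already present; 8 new (i, a, i, l, i, k, j, i)
  "akai" → prefix "akai" already present; 0 new (none)
Total nodes = 9 + 5 + 6 + 8 + 2 + 5 + 2 + 1 + 3 + 2 + 1 + 1 + 8 + 0 = 53

53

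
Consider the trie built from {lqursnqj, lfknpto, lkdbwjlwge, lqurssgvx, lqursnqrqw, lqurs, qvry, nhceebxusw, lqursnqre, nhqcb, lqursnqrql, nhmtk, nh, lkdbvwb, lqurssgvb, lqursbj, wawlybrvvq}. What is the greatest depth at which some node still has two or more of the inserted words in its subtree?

9

The deepest shared node is where two words last agree before diverging.
e.g. "lqursnqrql" and "lqursnqrqw" share the prefix "lqursnqrq" of length 9; no pair shares a longer one.
Longest shared-prefix length: 9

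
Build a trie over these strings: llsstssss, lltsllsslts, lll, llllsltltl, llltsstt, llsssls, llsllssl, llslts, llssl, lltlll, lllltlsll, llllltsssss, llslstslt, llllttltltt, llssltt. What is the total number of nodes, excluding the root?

For each word, the new-node count is its length minus the longest prefix already in the trie:
  "llsstssss" → 9 new (l, l, s, s, t, s, s, s, s)
  "lltsllsslts" → prefix "ll" already present; 9 new (t, s, l, l, s, s, l, t, s)
  "lll" → prefix "ll" already present; 1 new (l)
  "llllsltltl" → prefix "lll" already present; 7 new (l, s, l, t, l, t, l)
  "llltsstt" → prefix "lll" already present; 5 new (t, s, s, t, t)
  "llsssls" → prefix "llss" already present; 3 new (s, l, s)
  "llsllssl" → prefix "lls" already present; 5 new (l, l, s, s, l)
  "llslts" → prefix "llsl" already present; 2 new (t, s)
  "llssl" → prefix "llss" already present; 1 new (l)
  "lltlll" → prefix "llt" already present; 3 new (l, l, l)
  "lllltlsll" → prefix "llll" already present; 5 new (t, l, s, l, l)
  "llllltsssss" → prefix "llll" already present; 7 new (l, t, s, s, s, s, s)
  "llslstslt" → prefix "llsl" already present; 5 new (s, t, s, l, t)
  "llllttltltt" → prefix "llllt" already present; 6 new (t, l, t, l, t, t)
  "llssltt" → prefix "llssl" already present; 2 new (t, t)
Total nodes = 9 + 9 + 1 + 7 + 5 + 3 + 5 + 2 + 1 + 3 + 5 + 7 + 5 + 6 + 2 = 70

70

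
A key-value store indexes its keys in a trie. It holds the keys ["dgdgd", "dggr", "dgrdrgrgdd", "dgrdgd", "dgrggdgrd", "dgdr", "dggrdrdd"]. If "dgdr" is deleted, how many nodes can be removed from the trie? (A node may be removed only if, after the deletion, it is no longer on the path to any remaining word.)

A node on "dgdr"'s path can go only if nothing else ends at it or branches off below it.
The suffix "r" (1 node) is used only by "dgdr"; the node for "dgd" still has the child "g", so pruning stops there.
Nodes removed: 1

1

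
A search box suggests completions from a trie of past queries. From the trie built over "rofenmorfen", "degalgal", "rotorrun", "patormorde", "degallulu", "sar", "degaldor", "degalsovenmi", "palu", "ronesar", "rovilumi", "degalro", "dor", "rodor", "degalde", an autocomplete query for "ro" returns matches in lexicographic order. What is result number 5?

Filter for "ro…" and sort: "rodor", "rofenmorfen", "ronesar", "rotorrun", "rovilumi"
The 5th is rovilumi.

rovilumi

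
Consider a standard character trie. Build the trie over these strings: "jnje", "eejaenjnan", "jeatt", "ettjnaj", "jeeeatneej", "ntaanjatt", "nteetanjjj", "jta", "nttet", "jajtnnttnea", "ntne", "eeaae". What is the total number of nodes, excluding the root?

Insert word by word; a character creates a node only if that edge doesn't already exist:
  "jnje" → 4 new (j, n, j, e)
  "eejaenjnan" → 10 new (e, e, j, a, e, n, j, n, a, n)
  "jeatt" → prefix "j" already present; 4 new (e, a, t, t)
  "ettjnaj" → prefix "e" already present; 6 new (t, t, j, n, a, j)
  "jeeeatneej" → prefix "je" already present; 8 new (e, e, a, t, n, e, e, j)
  "ntaanjatt" → 9 new (n, t, a, a, n, j, a, t, t)
  "nteetanjjj" → prefix "nt" already present; 8 new (e, e, t, a, n, j, j, j)
  "jta" → prefix "j" already present; 2 new (t, a)
  "nttet" → prefix "nt" already present; 3 new (t, e, t)
  "jajtnnttnea" → prefix "j" already present; 10 new (a, j, t, n, n, t, t, n, e, a)
  "ntne" → prefix "nt" already present; 2 new (n, e)
  "eeaae" → prefix "ee" already present; 3 new (a, a, e)
Total nodes = 4 + 10 + 4 + 6 + 8 + 9 + 8 + 2 + 3 + 10 + 2 + 3 = 69

69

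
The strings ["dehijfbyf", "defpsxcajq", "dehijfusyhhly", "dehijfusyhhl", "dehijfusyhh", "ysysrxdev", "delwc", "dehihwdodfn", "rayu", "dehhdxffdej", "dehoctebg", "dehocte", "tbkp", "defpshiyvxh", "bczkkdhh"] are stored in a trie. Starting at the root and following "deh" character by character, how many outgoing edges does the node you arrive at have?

3

Walk "deh" from the root, arriving at one node.
Characters that immediately follow "deh" among the stored strings: {h, i, o}.
That node has 3 child edges.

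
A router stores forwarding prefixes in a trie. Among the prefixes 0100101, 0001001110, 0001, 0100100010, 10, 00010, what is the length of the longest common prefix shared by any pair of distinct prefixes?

6

Equivalently: take the maximum, over all pairs, of their longest common prefix length.
"0100100010" and "0100101" agree on "010010" (6 characters) before diverging; nothing deeper is shared.
Longest shared-prefix length: 6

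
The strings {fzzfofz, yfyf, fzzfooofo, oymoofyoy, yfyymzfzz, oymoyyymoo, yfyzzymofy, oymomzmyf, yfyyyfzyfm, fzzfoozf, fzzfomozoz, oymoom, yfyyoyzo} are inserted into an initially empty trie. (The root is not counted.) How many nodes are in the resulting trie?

Trace insertions, counting only characters that open a new branch:
  "fzzfofz" → 7 new (f, z, z, f, o, f, z)
  "yfyf" → 4 new (y, f, y, f)
  "fzzfooofo" → prefix "fzzfo" already present; 4 new (o, o, f, o)
  "oymoofyoy" → 9 new (o, y, m, o, o, f, y, o, y)
  "yfyymzfzz" → prefix "yfy" already present; 6 new (y, m, z, f, z, z)
  "oymoyyymoo" → prefix "oymo" already present; 6 new (y, y, y, m, o, o)
  "yfyzzymofy" → prefix "yfy" already present; 7 new (z, z, y, m, o, f, y)
  "oymomzmyf" → prefix "oymo" already present; 5 new (m, z, m, y, f)
  "yfyyyfzyfm" → prefix "yfyy" already present; 6 new (y, f, z, y, f, m)
  "fzzfoozf" → prefix "fzzfoo" already present; 2 new (z, f)
  "fzzfomozoz" → prefix "fzzfo" already present; 5 new (m, o, z, o, z)
  "oymoom" → prefix "oymoo" already present; 1 new (m)
  "yfyyoyzo" → prefix "yfyy" already present; 4 new (o, y, z, o)
Total nodes = 7 + 4 + 4 + 9 + 6 + 6 + 7 + 5 + 6 + 2 + 5 + 1 + 4 = 66

66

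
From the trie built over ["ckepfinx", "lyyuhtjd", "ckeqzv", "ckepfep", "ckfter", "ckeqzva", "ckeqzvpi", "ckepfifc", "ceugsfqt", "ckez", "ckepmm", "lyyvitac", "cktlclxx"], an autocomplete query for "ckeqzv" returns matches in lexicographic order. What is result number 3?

Filter for "ckeqzv…" and sort: "ckeqzv", "ckeqzva", "ckeqzvpi"
Position 3: ckeqzvpi

ckeqzvpi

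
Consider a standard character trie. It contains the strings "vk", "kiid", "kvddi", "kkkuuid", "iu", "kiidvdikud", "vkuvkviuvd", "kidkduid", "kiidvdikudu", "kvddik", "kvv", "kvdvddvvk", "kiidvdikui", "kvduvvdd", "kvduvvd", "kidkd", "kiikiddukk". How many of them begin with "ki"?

7

Traverse to the node for "ki", then collect every word in that subtree.
Matches: "kidkd", "kidkduid", "kiid", "kiidvdikud", "kiidvdikudu", "kiidvdikui", "kiikiddukk"
Count: 7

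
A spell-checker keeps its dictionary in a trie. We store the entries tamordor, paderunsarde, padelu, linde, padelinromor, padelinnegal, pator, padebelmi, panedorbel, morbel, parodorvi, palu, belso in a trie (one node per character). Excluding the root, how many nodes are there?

Insert word by word; a character creates a node only if that edge doesn't already exist:
  "tamordor" → 8 new (t, a, m, o, r, d, o, r)
  "paderunsarde" → 12 new (p, a, d, e, r, u, n, s, a, r, d, e)
  "padelu" → prefix "pade" already present; 2 new (l, u)
  "linde" → 5 new (l, i, n, d, e)
  "padelinromor" → prefix "padel" already present; 7 new (i, n, r, o, m, o, r)
  "padelinnegal" → prefix "padelin" already present; 5 new (n, e, g, a, l)
  "pator" → prefix "pa" already present; 3 new (t, o, r)
  "padebelmi" → prefix "pade" already present; 5 new (b, e, l, m, i)
  "panedorbel" → prefix "pa" already present; 8 new (n, e, d, o, r, b, e, l)
  "morbel" → 6 new (m, o, r, b, e, l)
  "parodorvi" → prefix "pa" already present; 7 new (r, o, d, o, r, v, i)
  "palu" → prefix "pa" already present; 2 new (l, u)
  "belso" → 5 new (b, e, l, s, o)
Total nodes = 8 + 12 + 2 + 5 + 7 + 5 + 3 + 5 + 8 + 6 + 7 + 2 + 5 = 75

75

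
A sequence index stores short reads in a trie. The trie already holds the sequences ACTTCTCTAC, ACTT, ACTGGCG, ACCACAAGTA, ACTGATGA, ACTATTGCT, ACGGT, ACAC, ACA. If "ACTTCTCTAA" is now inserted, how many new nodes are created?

The longest prefix of "ACTTCTCTAA" already in the trie is "ACTTCTCTA" (length 9).
So 10 − 9 = 1 new nodes.

1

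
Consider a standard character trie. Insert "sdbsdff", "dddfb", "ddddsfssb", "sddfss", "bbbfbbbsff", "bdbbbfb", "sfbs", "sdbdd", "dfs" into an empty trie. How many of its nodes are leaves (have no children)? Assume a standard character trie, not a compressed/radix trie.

9

Leaves are exactly the stored words that no other stored word extends.
Those words: "bbbfbbbsff", "bdbbbfb", "ddddsfssb", "dddfb", "dfs", "sdbdd", "sdbsdff", "sddfss", "sfbs"
Leaf count: 9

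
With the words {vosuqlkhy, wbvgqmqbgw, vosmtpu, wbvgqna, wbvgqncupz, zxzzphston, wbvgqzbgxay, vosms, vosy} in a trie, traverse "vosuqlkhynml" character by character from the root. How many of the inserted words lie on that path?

1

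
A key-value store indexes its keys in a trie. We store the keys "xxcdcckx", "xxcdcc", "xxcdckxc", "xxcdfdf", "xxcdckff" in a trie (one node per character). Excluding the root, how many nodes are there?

16

Trie structure (* marks end of a word):
(root)
└─ x
   └─ x
      └─ c
         └─ d
            ├─ c
            │  ├─ c *
            │  │  └─ k
            │  │     └─ x *
            │  └─ k
            │     ├─ f
            │     │  └─ f *
            │     └─ x
            │        └─ c *
            └─ f
               └─ d
                  └─ f *
Counting every labelled node above: 16.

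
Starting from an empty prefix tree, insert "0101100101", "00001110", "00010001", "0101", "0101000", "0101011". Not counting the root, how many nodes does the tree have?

27

For each word, the new-node count is its length minus the longest prefix already in the trie:
  "0101100101" → 10 new (0, 1, 0, 1, 1, 0, 0, 1, 0, 1)
  "00001110" → prefix "0" already present; 7 new (0, 0, 0, 1, 1, 1, 0)
  "00010001" → prefix "000" already present; 5 new (1, 0, 0, 0, 1)
  "0101" → prefix "0101" already present; 0 new (none)
  "0101000" → prefix "0101" already present; 3 new (0, 0, 0)
  "0101011" → prefix "01010" already present; 2 new (1, 1)
Total nodes = 10 + 7 + 5 + 0 + 3 + 2 = 27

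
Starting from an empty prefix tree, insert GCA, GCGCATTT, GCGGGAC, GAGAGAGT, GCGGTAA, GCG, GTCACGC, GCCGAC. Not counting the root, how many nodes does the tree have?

33

For each word, the new-node count is its length minus the longest prefix already in the trie:
  "GCA" → 3 new (G, C, A)
  "GCGCATTT" → prefix "GC" already present; 6 new (G, C, A, T, T, T)
  "GCGGGAC" → prefix "GCG" already present; 4 new (G, G, A, C)
  "GAGAGAGT" → prefix "G" already present; 7 new (A, G, A, G, A, G, T)
  "GCGGTAA" → prefix "GCGG" already present; 3 new (T, A, A)
  "GCG" → prefix "GCG" already present; 0 new (none)
  "GTCACGC" → prefix "G" already present; 6 new (T, C, A, C, G, C)
  "GCCGAC" → prefix "GC" already present; 4 new (C, G, A, C)
Total nodes = 3 + 6 + 4 + 7 + 3 + 0 + 6 + 4 = 33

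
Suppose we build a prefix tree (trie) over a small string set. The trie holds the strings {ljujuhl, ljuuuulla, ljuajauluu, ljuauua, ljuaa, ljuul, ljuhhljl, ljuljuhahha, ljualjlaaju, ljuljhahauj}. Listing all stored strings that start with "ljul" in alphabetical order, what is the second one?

Words with prefix "ljul", in lexicographic order: "ljuljhahauj", "ljuljuhahha"
Position 2: ljuljuhahha

ljuljuhahha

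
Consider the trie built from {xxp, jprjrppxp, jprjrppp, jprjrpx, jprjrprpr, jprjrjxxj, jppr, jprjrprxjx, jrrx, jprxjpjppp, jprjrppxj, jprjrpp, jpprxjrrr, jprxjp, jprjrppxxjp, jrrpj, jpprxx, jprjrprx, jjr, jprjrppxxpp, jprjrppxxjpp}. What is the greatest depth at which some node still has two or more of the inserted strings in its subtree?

The deepest shared node is where two words last agree before diverging.
e.g. "jprjrppxxjp" and "jprjrppxxjpp" share the prefix "jprjrppxxjp" of length 11; no pair shares a longer one.
Longest shared-prefix length: 11

11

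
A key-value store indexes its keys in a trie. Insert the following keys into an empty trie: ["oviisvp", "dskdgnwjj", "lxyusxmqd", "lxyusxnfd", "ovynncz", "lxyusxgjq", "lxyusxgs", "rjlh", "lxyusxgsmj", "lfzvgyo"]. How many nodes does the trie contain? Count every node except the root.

For each word, the new-node count is its length minus the longest prefix already in the trie:
  "oviisvp" → 7 new (o, v, i, i, s, v, p)
  "dskdgnwjj" → 9 new (d, s, k, d, g, n, w, j, j)
  "lxyusxmqd" → 9 new (l, x, y, u, s, x, m, q, d)
  "lxyusxnfd" → prefix "lxyusx" already present; 3 new (n, f, d)
  "ovynncz" → prefix "ov" already present; 5 new (y, n, n, c, z)
  "lxyusxgjq" → prefix "lxyusx" already present; 3 new (g, j, q)
  "lxyusxgs" → prefix "lxyusxg" already present; 1 new (s)
  "rjlh" → 4 new (r, j, l, h)
  "lxyusxgsmj" → prefix "lxyusxgs" already present; 2 new (m, j)
  "lfzvgyo" → prefix "l" already present; 6 new (f, z, v, g, y, o)
Total nodes = 7 + 9 + 9 + 3 + 5 + 3 + 1 + 4 + 2 + 6 = 49

49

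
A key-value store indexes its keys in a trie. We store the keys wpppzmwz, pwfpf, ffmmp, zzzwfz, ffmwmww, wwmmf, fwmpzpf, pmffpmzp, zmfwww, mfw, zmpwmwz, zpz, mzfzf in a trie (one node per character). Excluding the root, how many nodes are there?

64

Insert word by word; a character creates a node only if that edge doesn't already exist:
  "wpppzmwz" → 8 new (w, p, p, p, z, m, w, z)
  "pwfpf" → 5 new (p, w, f, p, f)
  "ffmmp" → 5 new (f, f, m, m, p)
  "zzzwfz" → 6 new (z, z, z, w, f, z)
  "ffmwmww" → prefix "ffm" already present; 4 new (w, m, w, w)
  "wwmmf" → prefix "w" already present; 4 new (w, m, m, f)
  "fwmpzpf" → prefix "f" already present; 6 new (w, m, p, z, p, f)
  "pmffpmzp" → prefix "p" already present; 7 new (m, f, f, p, m, z, p)
  "zmfwww" → prefix "z" already present; 5 new (m, f, w, w, w)
  "mfw" → 3 new (m, f, w)
  "zmpwmwz" → prefix "zm" already present; 5 new (p, w, m, w, z)
  "zpz" → prefix "z" already present; 2 new (p, z)
  "mzfzf" → prefix "m" already present; 4 new (z, f, z, f)
Total nodes = 8 + 5 + 5 + 6 + 4 + 4 + 6 + 7 + 5 + 3 + 5 + 2 + 4 = 64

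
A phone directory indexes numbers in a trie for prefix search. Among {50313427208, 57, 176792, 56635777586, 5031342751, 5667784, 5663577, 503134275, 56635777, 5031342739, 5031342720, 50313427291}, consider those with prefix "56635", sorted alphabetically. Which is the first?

DFS of the "56635" subtree visits, in order: "5663577", "56635777", "56635777586"
Position 1: 5663577

5663577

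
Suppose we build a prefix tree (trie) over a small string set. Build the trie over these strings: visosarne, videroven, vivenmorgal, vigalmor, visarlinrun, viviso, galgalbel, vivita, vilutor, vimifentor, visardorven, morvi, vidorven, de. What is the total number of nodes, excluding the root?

For each word, the new-node count is its length minus the longest prefix already in the trie:
  "visosarne" → 9 new (v, i, s, o, s, a, r, n, e)
  "videroven" → prefix "vi" already present; 7 new (d, e, r, o, v, e, n)
  "vivenmorgal" → prefix "vi" already present; 9 new (v, e, n, m, o, r, g, a, l)
  "vigalmor" → prefix "vi" already present; 6 new (g, a, l, m, o, r)
  "visarlinrun" → prefix "vis" already present; 8 new (a, r, l, i, n, r, u, n)
  "viviso" → prefix "viv" already present; 3 new (i, s, o)
  "galgalbel" → 9 new (g, a, l, g, a, l, b, e, l)
  "vivita" → prefix "vivi" already present; 2 new (t, a)
  "vilutor" → prefix "vi" already present; 5 new (l, u, t, o, r)
  "vimifentor" → prefix "vi" already present; 8 new (m, i, f, e, n, t, o, r)
  "visardorven" → prefix "visar" already present; 6 new (d, o, r, v, e, n)
  "morvi" → 5 new (m, o, r, v, i)
  "vidorven" → prefix "vid" already present; 5 new (o, r, v, e, n)
  "de" → 2 new (d, e)
Total nodes = 9 + 7 + 9 + 6 + 8 + 3 + 9 + 2 + 5 + 8 + 6 + 5 + 5 + 2 = 84

84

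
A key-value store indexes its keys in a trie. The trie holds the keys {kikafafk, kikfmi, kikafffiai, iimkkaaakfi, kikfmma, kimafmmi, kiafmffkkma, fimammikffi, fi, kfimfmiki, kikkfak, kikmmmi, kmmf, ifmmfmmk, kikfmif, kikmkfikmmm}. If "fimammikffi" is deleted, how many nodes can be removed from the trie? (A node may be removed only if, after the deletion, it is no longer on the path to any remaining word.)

A node on "fimammikffi"'s path can go only if nothing else ends at it or branches off below it.
The suffix "mammikffi" (9 nodes) is used only by "fimammikffi"; "fi" is itself a stored word, so pruning stops there.
Nodes removed: 9

9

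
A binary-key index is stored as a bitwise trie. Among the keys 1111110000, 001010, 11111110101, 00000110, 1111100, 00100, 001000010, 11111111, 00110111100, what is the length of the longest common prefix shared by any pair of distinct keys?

Look for the deepest trie node that still has at least two words in its subtree.
"11111110101" and "11111111" agree on "1111111" (7 characters) before diverging; nothing deeper is shared.
Longest shared-prefix length: 7

7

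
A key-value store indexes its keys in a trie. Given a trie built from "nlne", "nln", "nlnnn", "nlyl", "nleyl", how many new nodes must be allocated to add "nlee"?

1

The longest prefix of "nlee" already in the trie is "nle" (length 3).
New nodes needed: |"nlee"| − 3 = 4 − 3 = 1.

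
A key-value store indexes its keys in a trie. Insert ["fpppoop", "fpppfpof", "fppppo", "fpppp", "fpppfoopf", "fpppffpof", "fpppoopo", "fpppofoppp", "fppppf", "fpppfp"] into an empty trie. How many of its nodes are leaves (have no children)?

7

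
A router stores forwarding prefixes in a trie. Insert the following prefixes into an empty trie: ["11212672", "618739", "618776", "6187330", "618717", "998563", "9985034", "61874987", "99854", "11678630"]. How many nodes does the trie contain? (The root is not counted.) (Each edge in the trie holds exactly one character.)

Trie structure (* marks end of a word):
(root)
├─ 1
│  └─ 1
│     ├─ 2
│     │  └─ 1
│     │     └─ 2
│     │        └─ 6
│     │           └─ 7
│     │              └─ 2 *
│     └─ 6
│        └─ 7
│           └─ 8
│              └─ 6
│                 └─ 3
│                    └─ 0 *
├─ 6
│  └─ 1
│     └─ 8
│        └─ 7
│           ├─ 1
│           │  └─ 7 *
│           ├─ 3
│           │  ├─ 3
│           │  │  └─ 0 *
│           │  └─ 9 *
│           ├─ 4
│           │  └─ 9
│           │     └─ 8
│           │        └─ 7 *
│           └─ 7
│              └─ 6 *
└─ 9
   └─ 9
      └─ 8
         └─ 5
            ├─ 0
            │  └─ 3
            │     └─ 4 *
            ├─ 4 *
            └─ 6
               └─ 3 *
Counting every labelled node above: 40.

40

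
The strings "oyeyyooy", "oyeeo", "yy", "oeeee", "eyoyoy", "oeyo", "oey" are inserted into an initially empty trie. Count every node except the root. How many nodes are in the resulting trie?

24

Insert word by word; a character creates a node only if that edge doesn't already exist:
  "oyeyyooy" → 8 new (o, y, e, y, y, o, o, y)
  "oyeeo" → prefix "oye" already present; 2 new (e, o)
  "yy" → 2 new (y, y)
  "oeeee" → prefix "o" already present; 4 new (e, e, e, e)
  "eyoyoy" → 6 new (e, y, o, y, o, y)
  "oeyo" → prefix "oe" already present; 2 new (y, o)
  "oey" → prefix "oey" already present; 0 new (none)
Total nodes = 8 + 2 + 2 + 4 + 6 + 2 + 0 = 24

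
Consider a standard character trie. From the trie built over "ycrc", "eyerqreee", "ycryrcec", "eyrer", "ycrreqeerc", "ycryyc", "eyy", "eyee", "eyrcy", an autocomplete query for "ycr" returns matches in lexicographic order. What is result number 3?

ycryrcec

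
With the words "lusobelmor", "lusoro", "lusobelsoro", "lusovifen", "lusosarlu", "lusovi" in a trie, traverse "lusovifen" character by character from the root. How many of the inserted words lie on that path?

2

Check each prefix of "lusovifen" against the stored set — each match is an end-marker on the path.
Prefixes of the query that are stored words: "lusovi", "lusovifen"
Count: 2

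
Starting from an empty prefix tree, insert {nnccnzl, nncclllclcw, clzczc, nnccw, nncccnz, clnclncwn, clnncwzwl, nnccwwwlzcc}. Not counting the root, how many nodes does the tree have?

For each word, the new-node count is its length minus the longest prefix already in the trie:
  "nnccnzl" → 7 new (n, n, c, c, n, z, l)
  "nncclllclcw" → prefix "nncc" already present; 7 new (l, l, l, c, l, c, w)
  "clzczc" → 6 new (c, l, z, c, z, c)
  "nnccw" → prefix "nncc" already present; 1 new (w)
  "nncccnz" → prefix "nncc" already present; 3 new (c, n, z)
  "clnclncwn" → prefix "cl" already present; 7 new (n, c, l, n, c, w, n)
  "clnncwzwl" → prefix "cln" already present; 6 new (n, c, w, z, w, l)
  "nnccwwwlzcc" → prefix "nnccw" already present; 6 new (w, w, l, z, c, c)
Total nodes = 7 + 7 + 6 + 1 + 3 + 7 + 6 + 6 = 43

43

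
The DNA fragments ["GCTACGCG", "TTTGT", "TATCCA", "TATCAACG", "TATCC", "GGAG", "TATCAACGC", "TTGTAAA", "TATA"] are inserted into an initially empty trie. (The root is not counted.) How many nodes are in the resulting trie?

32

Insert word by word; a character creates a node only if that edge doesn't already exist:
  "GCTACGCG" → 8 new (G, C, T, A, C, G, C, G)
  "TTTGT" → 5 new (T, T, T, G, T)
  "TATCCA" → prefix "T" already present; 5 new (A, T, C, C, A)
  "TATCAACG" → prefix "TATC" already present; 4 new (A, A, C, G)
  "TATCC" → prefix "TATCC" already present; 0 new (none)
  "GGAG" → prefix "G" already present; 3 new (G, A, G)
  "TATCAACGC" → prefix "TATCAACG" already present; 1 new (C)
  "TTGTAAA" → prefix "TT" already present; 5 new (G, T, A, A, A)
  "TATA" → prefix "TAT" already present; 1 new (A)
Total nodes = 8 + 5 + 5 + 4 + 0 + 3 + 1 + 5 + 1 = 32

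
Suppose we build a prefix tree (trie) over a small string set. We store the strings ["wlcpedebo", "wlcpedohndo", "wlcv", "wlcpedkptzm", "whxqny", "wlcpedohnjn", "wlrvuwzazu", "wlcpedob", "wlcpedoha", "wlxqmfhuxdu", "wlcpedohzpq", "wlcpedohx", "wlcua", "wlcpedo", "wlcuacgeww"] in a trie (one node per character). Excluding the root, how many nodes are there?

Insert word by word; a character creates a node only if that edge doesn't already exist:
  "wlcpedebo" → 9 new (w, l, c, p, e, d, e, b, o)
  "wlcpedohndo" → prefix "wlcped" already present; 5 new (o, h, n, d, o)
  "wlcv" → prefix "wlc" already present; 1 new (v)
  "wlcpedkptzm" → prefix "wlcped" already present; 5 new (k, p, t, z, m)
  "whxqny" → prefix "w" already present; 5 new (h, x, q, n, y)
  "wlcpedohnjn" → prefix "wlcpedohn" already present; 2 new (j, n)
  "wlrvuwzazu" → prefix "wl" already present; 8 new (r, v, u, w, z, a, z, u)
  "wlcpedob" → prefix "wlcpedo" already present; 1 new (b)
  "wlcpedoha" → prefix "wlcpedoh" already present; 1 new (a)
  "wlxqmfhuxdu" → prefix "wl" already present; 9 new (x, q, m, f, h, u, x, d, u)
  "wlcpedohzpq" → prefix "wlcpedoh" already present; 3 new (z, p, q)
  "wlcpedohx" → prefix "wlcpedoh" already present; 1 new (x)
  "wlcua" → prefix "wlc" already present; 2 new (u, a)
  "wlcpedo" → prefix "wlcpedo" already present; 0 new (none)
  "wlcuacgeww" → prefix "wlcua" already present; 5 new (c, g, e, w, w)
Total nodes = 9 + 5 + 1 + 5 + 5 + 2 + 8 + 1 + 1 + 9 + 3 + 1 + 2 + 0 + 5 = 57

57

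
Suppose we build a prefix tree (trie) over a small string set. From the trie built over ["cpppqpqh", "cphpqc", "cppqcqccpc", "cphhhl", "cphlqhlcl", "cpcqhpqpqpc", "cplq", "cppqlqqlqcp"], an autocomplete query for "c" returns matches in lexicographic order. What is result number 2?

Filter for "c…" and sort: "cpcqhpqpqpc", "cphhhl", "cphlqhlcl", "cphpqc", "cplq", "cpppqpqh", "cppqcqccpc", "cppqlqqlqcp"
Position 2: cphhhl

cphhhl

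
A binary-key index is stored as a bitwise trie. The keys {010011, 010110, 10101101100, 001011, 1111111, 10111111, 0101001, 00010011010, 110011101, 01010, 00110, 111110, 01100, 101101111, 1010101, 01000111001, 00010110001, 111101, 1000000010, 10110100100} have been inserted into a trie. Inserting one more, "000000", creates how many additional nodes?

3

Walking "000000" from the root, the first 3 characters ("000") follow existing edges; "0" is the first miss.
Each of the 3 remaining characters creates one node.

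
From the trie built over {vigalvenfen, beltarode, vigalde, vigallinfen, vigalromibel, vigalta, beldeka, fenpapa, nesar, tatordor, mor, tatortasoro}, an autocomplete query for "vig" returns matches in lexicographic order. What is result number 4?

DFS of the "vig" subtree visits, in order: "vigalde", "vigallinfen", "vigalromibel", "vigalta", "vigalvenfen"
Position 4: vigalta

vigalta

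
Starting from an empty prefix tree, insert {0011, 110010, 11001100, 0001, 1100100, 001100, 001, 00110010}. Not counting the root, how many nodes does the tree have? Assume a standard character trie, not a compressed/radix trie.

20

Count nodes per top-level branch (shared prefixes stored once):
  '0'-branch (0001, 001, 0011, 001100, 00110010): 10 nodes
  '1'-branch (110010, 1100100, 11001100): 10 nodes
Sum: 20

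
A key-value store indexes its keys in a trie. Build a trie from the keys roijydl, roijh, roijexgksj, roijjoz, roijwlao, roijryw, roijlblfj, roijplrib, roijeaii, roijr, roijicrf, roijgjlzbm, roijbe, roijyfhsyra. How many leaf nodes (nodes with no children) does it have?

13

Leaves are exactly the stored words that no other stored word extends.
Those words: "roijbe", "roijeaii", "roijexgksj", "roijgjlzbm", "roijh", "roijicrf", "roijjoz", "roijlblfj", "roijplrib", "roijryw", "roijwlao", "roijydl", "roijyfhsyra"
Leaf count: 13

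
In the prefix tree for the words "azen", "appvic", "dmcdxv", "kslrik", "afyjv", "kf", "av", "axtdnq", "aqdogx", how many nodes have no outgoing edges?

Leaves are exactly the stored words that no other stored word extends.
Those words: "afyjv", "appvic", "aqdogx", "av", "axtdnq", "azen", "dmcdxv", "kf", "kslrik"
Leaf count: 9

9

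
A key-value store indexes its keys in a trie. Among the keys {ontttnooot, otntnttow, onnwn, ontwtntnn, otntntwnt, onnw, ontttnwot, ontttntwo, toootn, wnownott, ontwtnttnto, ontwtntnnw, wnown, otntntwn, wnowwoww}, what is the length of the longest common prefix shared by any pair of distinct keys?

9

Look for the deepest trie node that still has at least two words in its subtree.
"ontwtntnn" and "ontwtntnnw" agree on "ontwtntnn" (9 characters) before diverging; nothing deeper is shared.
Longest shared-prefix length: 9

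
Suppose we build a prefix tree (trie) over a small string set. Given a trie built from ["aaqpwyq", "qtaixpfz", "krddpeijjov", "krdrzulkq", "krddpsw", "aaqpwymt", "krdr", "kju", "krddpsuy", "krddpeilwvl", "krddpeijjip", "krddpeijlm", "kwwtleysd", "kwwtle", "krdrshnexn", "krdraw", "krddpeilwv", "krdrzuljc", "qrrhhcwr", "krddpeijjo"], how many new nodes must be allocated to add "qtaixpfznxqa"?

4

The longest prefix of "qtaixpfznxqa" already in the trie is "qtaixpfz" (length 8).
So 12 − 8 = 4 new nodes.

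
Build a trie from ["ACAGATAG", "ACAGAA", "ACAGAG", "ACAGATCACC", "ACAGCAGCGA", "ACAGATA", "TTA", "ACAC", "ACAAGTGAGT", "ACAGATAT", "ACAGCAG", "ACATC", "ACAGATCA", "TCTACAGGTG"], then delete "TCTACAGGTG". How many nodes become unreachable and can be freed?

After clearing the end-marker at "TCTACAGGTG", prune upward until reaching a node still needed by another word.
The suffix "CTACAGGTG" (9 nodes) is used only by "TCTACAGGTG"; the node for "T" still has the child "T", so pruning stops there.
Nodes removed: 9

9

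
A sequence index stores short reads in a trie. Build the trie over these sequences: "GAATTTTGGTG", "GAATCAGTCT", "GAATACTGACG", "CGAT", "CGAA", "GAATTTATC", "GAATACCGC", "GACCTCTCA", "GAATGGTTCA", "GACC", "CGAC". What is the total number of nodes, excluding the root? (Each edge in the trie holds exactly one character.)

49

Insert word by word; a character creates a node only if that edge doesn't already exist:
  "GAATTTTGGTG" → 11 new (G, A, A, T, T, T, T, G, G, T, G)
  "GAATCAGTCT" → prefix "GAAT" already present; 6 new (C, A, G, T, C, T)
  "GAATACTGACG" → prefix "GAAT" already present; 7 new (A, C, T, G, A, C, G)
  "CGAT" → 4 new (C, G, A, T)
  "CGAA" → prefix "CGA" already present; 1 new (A)
  "GAATTTATC" → prefix "GAATTT" already present; 3 new (A, T, C)
  "GAATACCGC" → prefix "GAATAC" already present; 3 new (C, G, C)
  "GACCTCTCA" → prefix "GA" already present; 7 new (C, C, T, C, T, C, A)
  "GAATGGTTCA" → prefix "GAAT" already present; 6 new (G, G, T, T, C, A)
  "GACC" → prefix "GACC" already present; 0 new (none)
  "CGAC" → prefix "CGA" already present; 1 new (C)
Total nodes = 11 + 6 + 7 + 4 + 1 + 3 + 3 + 7 + 6 + 0 + 1 = 49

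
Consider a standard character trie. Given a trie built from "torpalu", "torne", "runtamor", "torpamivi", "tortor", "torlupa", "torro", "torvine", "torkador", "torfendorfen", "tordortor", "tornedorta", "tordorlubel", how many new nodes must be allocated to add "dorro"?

Nothing in the trie begins with "d"; the whole of "dorro" is new.
5 − 0 = 5 new nodes.

5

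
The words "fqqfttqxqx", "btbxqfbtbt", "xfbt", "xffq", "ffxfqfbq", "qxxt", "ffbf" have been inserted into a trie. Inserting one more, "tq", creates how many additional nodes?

2

"tq" shares no prefix with any stored word, so all 2 characters open new nodes.
2 − 0 = 2 new nodes.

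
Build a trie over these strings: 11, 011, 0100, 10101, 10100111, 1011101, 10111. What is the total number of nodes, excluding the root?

Count nodes per top-level branch (shared prefixes stored once):
  '0'-branch (0100, 011): 5 nodes
  '1'-branch (10100111, 10101, 10111, 1011101, 11): 14 nodes
Sum: 19

19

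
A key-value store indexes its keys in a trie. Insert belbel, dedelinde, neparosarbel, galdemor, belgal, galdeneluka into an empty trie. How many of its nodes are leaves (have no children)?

Leaves are exactly the stored words that no other stored word extends.
Those words: "belbel", "belgal", "dedelinde", "galdemor", "galdeneluka", "neparosarbel"
Leaf count: 6

6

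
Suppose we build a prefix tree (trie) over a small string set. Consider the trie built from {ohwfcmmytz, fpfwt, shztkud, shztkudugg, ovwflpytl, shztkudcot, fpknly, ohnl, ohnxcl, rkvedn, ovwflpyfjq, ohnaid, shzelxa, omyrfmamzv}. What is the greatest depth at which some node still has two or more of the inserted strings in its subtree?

7

The deepest shared node is where two words last agree before diverging.
e.g. "ovwflpyfjq" and "ovwflpytl" share the prefix "ovwflpy" of length 7; no pair shares a longer one.
Longest shared-prefix length: 7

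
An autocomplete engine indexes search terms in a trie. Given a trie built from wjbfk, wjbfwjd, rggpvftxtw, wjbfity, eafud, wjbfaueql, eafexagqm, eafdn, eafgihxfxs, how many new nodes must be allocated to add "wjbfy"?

Walking "wjbfy" from the root, the first 4 characters ("wjbf") follow existing edges; "y" is the first miss.
Each of the 1 remaining characters creates one node.

1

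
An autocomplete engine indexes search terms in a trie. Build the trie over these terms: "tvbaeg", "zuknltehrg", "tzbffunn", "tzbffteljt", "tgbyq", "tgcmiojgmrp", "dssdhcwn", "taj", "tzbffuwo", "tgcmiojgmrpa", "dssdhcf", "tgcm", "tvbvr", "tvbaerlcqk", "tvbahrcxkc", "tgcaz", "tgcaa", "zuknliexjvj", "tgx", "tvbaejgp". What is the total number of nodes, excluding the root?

81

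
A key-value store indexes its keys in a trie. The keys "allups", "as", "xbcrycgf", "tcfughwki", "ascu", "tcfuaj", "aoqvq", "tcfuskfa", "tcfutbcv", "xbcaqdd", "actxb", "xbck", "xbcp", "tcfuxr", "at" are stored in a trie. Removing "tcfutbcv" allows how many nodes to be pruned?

4

Walk "tcfutbcv" from the leaf back toward the root, removing each node that no remaining word uses.
The suffix "tbcv" (4 nodes) is used only by "tcfutbcv"; the node for "tcfu" still has the child "g", so pruning stops there.
Nodes removed: 4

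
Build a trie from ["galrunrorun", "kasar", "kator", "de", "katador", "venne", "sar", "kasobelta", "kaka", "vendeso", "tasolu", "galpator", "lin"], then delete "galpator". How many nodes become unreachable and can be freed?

5

After clearing the end-marker at "galpator", prune upward until reaching a node still needed by another word.
The suffix "pator" (5 nodes) is used only by "galpator"; the node for "gal" still has the child "r", so pruning stops there.
Nodes removed: 5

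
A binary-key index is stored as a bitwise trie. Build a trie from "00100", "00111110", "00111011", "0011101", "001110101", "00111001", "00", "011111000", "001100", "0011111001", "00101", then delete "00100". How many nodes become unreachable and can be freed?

Walk "00100" from the leaf back toward the root, removing each node that no remaining word uses.
The suffix "0" (1 node) is used only by "00100"; the node for "0010" still has the child "1", so pruning stops there.
Nodes removed: 1

1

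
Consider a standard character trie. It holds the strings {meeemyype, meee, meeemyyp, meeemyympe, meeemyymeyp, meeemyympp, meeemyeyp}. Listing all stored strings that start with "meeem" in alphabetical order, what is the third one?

Words with prefix "meeem", in lexicographic order: "meeemyeyp", "meeemyymeyp", "meeemyympe", "meeemyympp", "meeemyyp", "meeemyype"
The 3rd is meeemyympe.

meeemyympe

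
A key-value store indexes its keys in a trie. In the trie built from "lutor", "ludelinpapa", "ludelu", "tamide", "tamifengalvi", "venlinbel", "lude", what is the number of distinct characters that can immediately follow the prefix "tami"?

2

Walk "tami" from the root, arriving at one node.
Distinct next characters after "tami": d, f.
That node has 2 child edges.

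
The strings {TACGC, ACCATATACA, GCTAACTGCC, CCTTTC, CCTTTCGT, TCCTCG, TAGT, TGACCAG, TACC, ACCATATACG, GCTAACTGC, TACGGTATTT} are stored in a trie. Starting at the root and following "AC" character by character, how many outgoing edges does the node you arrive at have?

Walk "AC" from the root, arriving at one node.
Characters that immediately follow "AC" among the stored strings: {C}.
That node has 1 child edge.

1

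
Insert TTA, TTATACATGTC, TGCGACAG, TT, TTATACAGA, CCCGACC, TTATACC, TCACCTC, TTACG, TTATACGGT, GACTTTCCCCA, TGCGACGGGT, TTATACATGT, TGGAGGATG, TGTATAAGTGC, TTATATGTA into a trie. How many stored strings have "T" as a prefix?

14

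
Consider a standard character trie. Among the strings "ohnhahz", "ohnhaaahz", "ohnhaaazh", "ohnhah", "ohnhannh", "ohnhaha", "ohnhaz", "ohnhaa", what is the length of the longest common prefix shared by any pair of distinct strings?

The deepest shared node is where two words last agree before diverging.
"ohnhaaahz" and "ohnhaaazh" agree on "ohnhaaa" (7 characters) before diverging; nothing deeper is shared.
Longest shared-prefix length: 7

7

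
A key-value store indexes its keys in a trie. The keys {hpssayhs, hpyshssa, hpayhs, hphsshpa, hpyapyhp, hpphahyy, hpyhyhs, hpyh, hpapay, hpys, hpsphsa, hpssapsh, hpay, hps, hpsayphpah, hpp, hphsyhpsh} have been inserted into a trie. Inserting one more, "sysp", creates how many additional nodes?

No existing word starts with "s", so every character of "sysp" needs a new node.
4 − 0 = 4 new nodes.

4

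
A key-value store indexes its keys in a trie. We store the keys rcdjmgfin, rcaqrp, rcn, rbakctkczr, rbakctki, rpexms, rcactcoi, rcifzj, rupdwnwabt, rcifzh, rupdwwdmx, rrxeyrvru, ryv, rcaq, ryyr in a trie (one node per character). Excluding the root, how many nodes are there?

Insert word by word; a character creates a node only if that edge doesn't already exist:
  "rcdjmgfin" → 9 new (r, c, d, j, m, g, f, i, n)
  "rcaqrp" → prefix "rc" already present; 4 new (a, q, r, p)
  "rcn" → prefix "rc" already present; 1 new (n)
  "rbakctkczr" → prefix "r" already present; 9 new (b, a, k, c, t, k, c, z, r)
  "rbakctki" → prefix "rbakctk" already present; 1 new (i)
  "rpexms" → prefix "r" already present; 5 new (p, e, x, m, s)
  "rcactcoi" → prefix "rca" already present; 5 new (c, t, c, o, i)
  "rcifzj" → prefix "rc" already present; 4 new (i, f, z, j)
  "rupdwnwabt" → prefix "r" already present; 9 new (u, p, d, w, n, w, a, b, t)
  "rcifzh" → prefix "rcifz" already present; 1 new (h)
  "rupdwwdmx" → prefix "rupdw" already present; 4 new (w, d, m, x)
  "rrxeyrvru" → prefix "r" already present; 8 new (r, x, e, y, r, v, r, u)
  "ryv" → prefix "r" already present; 2 new (y, v)
  "rcaq" → prefix "rcaq" already present; 0 new (none)
  "ryyr" → prefix "ry" already present; 2 new (y, r)
Total nodes = 9 + 4 + 1 + 9 + 1 + 5 + 5 + 4 + 9 + 1 + 4 + 8 + 2 + 0 + 2 = 64

64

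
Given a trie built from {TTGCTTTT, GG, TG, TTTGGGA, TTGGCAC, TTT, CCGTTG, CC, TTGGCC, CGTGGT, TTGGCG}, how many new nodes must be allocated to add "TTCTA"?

Walking "TTCTA" from the root, the first 2 characters ("TT") follow existing edges; "C" is the first miss.
New nodes needed: |"TTCTA"| − 2 = 5 − 2 = 3.

3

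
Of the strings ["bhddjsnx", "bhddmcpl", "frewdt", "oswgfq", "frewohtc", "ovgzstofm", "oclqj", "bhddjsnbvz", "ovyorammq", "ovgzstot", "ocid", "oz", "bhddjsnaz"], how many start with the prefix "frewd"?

1

Walk to "frewd"; the words in its subtree are exactly those with that prefix.
Words under "frewd": frewdt
Count: 1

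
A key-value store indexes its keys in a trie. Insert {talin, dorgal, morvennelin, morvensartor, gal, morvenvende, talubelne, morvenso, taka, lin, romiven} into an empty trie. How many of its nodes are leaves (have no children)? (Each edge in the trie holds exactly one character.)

A leaf is a node with no children — equivalently, the end of a word that is not a proper prefix of any other stored word.
Those words: "dorgal", "gal", "lin", "morvennelin", "morvensartor", "morvenso", "morvenvende", "romiven", "taka", "talin", "talubelne"
Leaf count: 11

11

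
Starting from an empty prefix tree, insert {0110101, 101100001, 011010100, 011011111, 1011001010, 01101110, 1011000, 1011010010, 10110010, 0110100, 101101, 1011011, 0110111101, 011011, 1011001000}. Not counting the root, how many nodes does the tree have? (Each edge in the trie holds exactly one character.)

38

Trie structure (* marks end of a word):
(root)
├─ 0
│  └─ 1
│     └─ 1
│        └─ 0
│           └─ 1
│              ├─ 0
│              │  ├─ 0 *
│              │  └─ 1 *
│              │     └─ 0
│              │        └─ 0 *
│              └─ 1 *
│                 └─ 1
│                    ├─ 0 *
│                    └─ 1
│                       ├─ 0
│                       │  └─ 1 *
│                       └─ 1 *
└─ 1
   └─ 0
      └─ 1
         └─ 1
            └─ 0
               ├─ 0
               │  ├─ 0 *
               │  │  └─ 0
               │  │     └─ 1 *
               │  └─ 1
               │     └─ 0 *
               │        ├─ 0
               │        │  └─ 0 *
               │        └─ 1
               │           └─ 0 *
               └─ 1 *
                  ├─ 0
                  │  └─ 0
                  │     └─ 1
                  │        └─ 0 *
                  └─ 1 *
Counting every labelled node above: 38.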